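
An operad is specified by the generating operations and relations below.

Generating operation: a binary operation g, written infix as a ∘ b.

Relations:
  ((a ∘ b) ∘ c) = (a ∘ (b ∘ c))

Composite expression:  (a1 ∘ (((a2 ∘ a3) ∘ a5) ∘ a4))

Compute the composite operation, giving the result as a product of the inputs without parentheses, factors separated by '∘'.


a1 ∘ a2 ∘ a3 ∘ a5 ∘ a4

Key point: g is associative — brackets drop, the a-order remains.
(a2 ∘ a3) spells out as a2 ∘ a3
((a2 ∘ a3) ∘ a5) spells out as a2 ∘ a3 ∘ a5
(((a2 ∘ a3) ∘ a5) ∘ a4) spells out as a2 ∘ a3 ∘ a5 ∘ a4
(a1 ∘ (((a2 ∘ a3) ∘ a5) ∘ a4)) spells out as a1 ∘ a2 ∘ a3 ∘ a5 ∘ a4


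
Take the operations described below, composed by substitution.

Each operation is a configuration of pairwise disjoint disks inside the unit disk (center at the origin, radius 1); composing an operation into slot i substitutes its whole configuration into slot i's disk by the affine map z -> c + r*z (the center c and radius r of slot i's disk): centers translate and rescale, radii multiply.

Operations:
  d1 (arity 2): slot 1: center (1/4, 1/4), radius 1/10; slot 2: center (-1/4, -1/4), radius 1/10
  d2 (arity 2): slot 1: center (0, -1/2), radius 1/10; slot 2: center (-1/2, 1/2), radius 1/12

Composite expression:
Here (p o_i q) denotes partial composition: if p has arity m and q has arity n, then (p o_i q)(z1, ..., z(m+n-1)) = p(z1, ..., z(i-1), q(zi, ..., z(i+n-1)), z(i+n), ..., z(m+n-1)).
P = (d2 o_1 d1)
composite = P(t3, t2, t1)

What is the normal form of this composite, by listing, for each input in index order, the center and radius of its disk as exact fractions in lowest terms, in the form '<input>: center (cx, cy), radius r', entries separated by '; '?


t1: center (-1/2, 1/2), radius 1/12; t2: center (-1/40, -21/40), radius 1/100; t3: center (1/40, -19/40), radius 1/100

Affine substitution under d2: radii multiply and t-centers shift.
tracing t3 down its 2-map path: center (1/40, -19/40), radius 1/100
tracing t2 down its 2-map path: center (-1/40, -21/40), radius 1/100
tracing t1 down its 1-map path: center (-1/2, 1/2), radius 1/12


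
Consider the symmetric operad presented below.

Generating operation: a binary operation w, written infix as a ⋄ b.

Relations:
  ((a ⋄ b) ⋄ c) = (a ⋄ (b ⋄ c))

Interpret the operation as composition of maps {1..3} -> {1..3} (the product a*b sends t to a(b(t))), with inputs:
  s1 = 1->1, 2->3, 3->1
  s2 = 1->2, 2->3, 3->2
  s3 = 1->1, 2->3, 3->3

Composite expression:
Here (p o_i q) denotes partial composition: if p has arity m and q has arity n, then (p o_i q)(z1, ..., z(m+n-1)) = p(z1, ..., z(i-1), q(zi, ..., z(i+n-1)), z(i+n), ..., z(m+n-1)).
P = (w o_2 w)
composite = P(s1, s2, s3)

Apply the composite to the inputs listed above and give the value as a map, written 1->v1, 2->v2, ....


(s2 ⋄ s3) = 1->2, 2->2, 3->2
(s1 ⋄ (s2 ⋄ s3)) = 1->3, 2->3, 3->3

1->3, 2->3, 3->3


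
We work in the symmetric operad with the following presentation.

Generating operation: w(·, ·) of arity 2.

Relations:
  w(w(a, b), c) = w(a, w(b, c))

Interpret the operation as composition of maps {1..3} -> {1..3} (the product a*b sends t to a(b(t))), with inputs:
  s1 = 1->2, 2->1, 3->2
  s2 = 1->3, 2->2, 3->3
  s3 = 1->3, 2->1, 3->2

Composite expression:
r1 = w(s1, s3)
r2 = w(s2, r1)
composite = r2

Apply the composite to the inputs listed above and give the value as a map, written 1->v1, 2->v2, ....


1->2, 2->2, 3->3

w(s1, s3) = 1->2, 2->2, 3->1
w(s2, w(s1, s3)) = 1->2, 2->2, 3->3


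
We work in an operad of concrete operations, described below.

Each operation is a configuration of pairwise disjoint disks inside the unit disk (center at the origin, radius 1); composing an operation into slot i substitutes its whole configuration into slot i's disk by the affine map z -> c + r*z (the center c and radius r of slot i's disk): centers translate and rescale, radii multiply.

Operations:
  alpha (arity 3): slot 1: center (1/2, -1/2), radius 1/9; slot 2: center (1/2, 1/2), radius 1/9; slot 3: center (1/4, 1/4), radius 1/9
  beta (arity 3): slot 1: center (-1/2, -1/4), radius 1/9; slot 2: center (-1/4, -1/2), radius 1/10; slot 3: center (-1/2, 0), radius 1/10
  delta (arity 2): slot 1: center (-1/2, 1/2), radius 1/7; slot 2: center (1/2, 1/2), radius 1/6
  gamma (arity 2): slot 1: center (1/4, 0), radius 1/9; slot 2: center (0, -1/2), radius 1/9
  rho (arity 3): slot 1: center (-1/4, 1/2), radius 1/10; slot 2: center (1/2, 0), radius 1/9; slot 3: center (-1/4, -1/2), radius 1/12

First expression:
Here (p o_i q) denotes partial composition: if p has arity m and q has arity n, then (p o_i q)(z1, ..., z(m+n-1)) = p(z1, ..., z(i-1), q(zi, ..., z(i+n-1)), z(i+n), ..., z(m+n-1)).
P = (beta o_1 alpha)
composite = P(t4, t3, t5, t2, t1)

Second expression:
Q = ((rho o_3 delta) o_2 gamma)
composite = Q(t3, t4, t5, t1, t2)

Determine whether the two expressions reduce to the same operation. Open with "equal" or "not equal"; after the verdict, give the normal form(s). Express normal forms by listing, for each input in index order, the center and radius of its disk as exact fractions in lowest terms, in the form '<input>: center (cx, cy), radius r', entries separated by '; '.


Normal form of the first expression: t1: center (-1/2, 0), radius 1/10; t2: center (-1/4, -1/2), radius 1/10; t3: center (-4/9, -7/36), radius 1/81; t4: center (-4/9, -11/36), radius 1/81; t5: center (-17/36, -2/9), radius 1/81
Normal form of the second expression: t1: center (-7/24, -11/24), radius 1/84; t2: center (-5/24, -11/24), radius 1/72; t3: center (-1/4, 1/2), radius 1/10; t4: center (19/36, 0), radius 1/81; t5: center (1/2, -1/18), radius 1/81
Different reductions; not equal.

not equal; the first gives t1: center (-1/2, 0), radius 1/10; t2: center (-1/4, -1/2), radius 1/10; t3: center (-4/9, -7/36), radius 1/81; t4: center (-4/9, -11/36), radius 1/81; t5: center (-17/36, -2/9), radius 1/81 and the second t1: center (-7/24, -11/24), radius 1/84; t2: center (-5/24, -11/24), radius 1/72; t3: center (-1/4, 1/2), radius 1/10; t4: center (19/36, 0), radius 1/81; t5: center (1/2, -1/18), radius 1/81


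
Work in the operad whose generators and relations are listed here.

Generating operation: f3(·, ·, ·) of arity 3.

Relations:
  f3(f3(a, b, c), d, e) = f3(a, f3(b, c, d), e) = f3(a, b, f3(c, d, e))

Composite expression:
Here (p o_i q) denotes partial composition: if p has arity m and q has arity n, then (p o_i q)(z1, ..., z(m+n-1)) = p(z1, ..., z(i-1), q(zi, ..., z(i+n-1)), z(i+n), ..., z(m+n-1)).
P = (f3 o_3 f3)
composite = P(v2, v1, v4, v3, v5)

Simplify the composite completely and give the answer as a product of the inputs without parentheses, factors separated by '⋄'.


v2 ⋄ v1 ⋄ v4 ⋄ v3 ⋄ v5

Under associativity of f3, the answer is the v's in reading order.
f3(v4, v3, v5) reduces to v4 ⋄ v3 ⋄ v5
f3(v2, v1, f3(v4, v3, v5)) reduces to v2 ⋄ v1 ⋄ v4 ⋄ v3 ⋄ v5


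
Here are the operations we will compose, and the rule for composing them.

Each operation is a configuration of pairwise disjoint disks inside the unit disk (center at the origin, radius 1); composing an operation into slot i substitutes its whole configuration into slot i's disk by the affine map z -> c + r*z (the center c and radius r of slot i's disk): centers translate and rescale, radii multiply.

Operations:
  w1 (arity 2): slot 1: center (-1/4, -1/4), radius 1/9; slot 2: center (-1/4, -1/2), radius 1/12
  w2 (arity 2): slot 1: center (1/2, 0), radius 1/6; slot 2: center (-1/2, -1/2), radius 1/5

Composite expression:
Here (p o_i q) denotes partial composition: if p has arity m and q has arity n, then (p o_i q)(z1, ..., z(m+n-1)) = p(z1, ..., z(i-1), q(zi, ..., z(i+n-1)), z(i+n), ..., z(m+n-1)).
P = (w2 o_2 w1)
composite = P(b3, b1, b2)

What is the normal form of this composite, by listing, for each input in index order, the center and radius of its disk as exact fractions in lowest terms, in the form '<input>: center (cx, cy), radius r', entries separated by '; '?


Each b-disk chains the slot maps above it in w2; radii multiply.
b3: after 1 affine step, its disk has center (1/2, 0), radius 1/6
b1: after 2 affine steps, its disk has center (-11/20, -11/20), radius 1/45
b2: after 2 affine steps, its disk has center (-11/20, -3/5), radius 1/60

b1: center (-11/20, -11/20), radius 1/45; b2: center (-11/20, -3/5), radius 1/60; b3: center (1/2, 0), radius 1/6


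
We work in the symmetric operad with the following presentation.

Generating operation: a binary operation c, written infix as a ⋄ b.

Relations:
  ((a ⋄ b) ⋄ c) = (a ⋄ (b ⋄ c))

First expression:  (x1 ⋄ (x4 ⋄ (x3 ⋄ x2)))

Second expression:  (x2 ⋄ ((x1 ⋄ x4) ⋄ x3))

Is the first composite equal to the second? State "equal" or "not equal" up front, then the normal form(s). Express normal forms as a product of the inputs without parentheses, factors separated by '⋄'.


The first expression reduces to x1 ⋄ x4 ⋄ x3 ⋄ x2
The second expression reduces to x2 ⋄ x1 ⋄ x4 ⋄ x3
The forms do not match — not equal.

not equal; the first gives x1 ⋄ x4 ⋄ x3 ⋄ x2 and the second x2 ⋄ x1 ⋄ x4 ⋄ x3


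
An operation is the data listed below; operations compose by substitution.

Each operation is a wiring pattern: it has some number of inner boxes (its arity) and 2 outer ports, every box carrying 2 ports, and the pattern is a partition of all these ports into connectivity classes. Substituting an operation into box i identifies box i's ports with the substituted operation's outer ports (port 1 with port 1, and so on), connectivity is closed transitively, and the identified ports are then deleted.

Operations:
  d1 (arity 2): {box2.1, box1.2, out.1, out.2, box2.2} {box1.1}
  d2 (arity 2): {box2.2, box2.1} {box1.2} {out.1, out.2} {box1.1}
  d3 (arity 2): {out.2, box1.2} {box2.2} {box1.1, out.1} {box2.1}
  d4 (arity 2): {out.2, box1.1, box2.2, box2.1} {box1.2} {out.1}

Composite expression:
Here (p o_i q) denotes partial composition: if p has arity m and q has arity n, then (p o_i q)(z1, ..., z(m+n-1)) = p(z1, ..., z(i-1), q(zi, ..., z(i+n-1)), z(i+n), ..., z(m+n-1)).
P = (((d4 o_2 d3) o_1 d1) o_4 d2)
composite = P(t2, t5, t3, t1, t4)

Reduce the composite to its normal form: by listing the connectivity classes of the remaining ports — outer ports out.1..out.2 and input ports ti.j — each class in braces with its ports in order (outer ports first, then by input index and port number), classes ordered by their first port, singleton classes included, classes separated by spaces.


Connectivity passes through glued d4-boundaries; trace each wire chain.
after d1, the pattern on (t2, t5) reads {out.1, out.2, t2.2, t5.1, t5.2} {t2.1} (out.j = its outer ports)
after d2, the pattern on (t1, t4) reads {out.1, out.2} {t1.1} {t1.2} {t4.1, t4.2} (out.j = its outer ports)
after d3, the pattern on (t3, t1, t4) reads {out.1, t3.1} {out.2, t3.2} {t1.1} {t1.2} {t4.1, t4.2} (out.j = its outer ports)
after d4, the pattern on (t2, t5, t3, t1, t4) reads {out.1} {out.2, t2.2, t3.1, t3.2, t5.1, t5.2} {t1.1} {t1.2} {t2.1} {t4.1, t4.2} (out.j = its outer ports)

{out.1} {out.2, t2.2, t3.1, t3.2, t5.1, t5.2} {t1.1} {t1.2} {t2.1} {t4.1, t4.2}


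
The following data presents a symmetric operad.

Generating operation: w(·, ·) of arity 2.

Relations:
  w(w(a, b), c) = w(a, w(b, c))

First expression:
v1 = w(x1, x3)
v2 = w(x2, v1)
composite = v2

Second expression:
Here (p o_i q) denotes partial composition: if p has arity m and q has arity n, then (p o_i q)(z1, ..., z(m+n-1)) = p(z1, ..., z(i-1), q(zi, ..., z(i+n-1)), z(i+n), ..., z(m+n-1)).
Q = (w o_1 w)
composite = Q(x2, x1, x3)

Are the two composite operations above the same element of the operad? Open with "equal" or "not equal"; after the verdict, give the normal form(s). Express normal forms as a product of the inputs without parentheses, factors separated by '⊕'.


Reducing the first expression gives x2 ⊕ x1 ⊕ x3
Reducing the second expression gives x2 ⊕ x1 ⊕ x3
One common form — equal.

equal: each reduces to x2 ⊕ x1 ⊕ x3


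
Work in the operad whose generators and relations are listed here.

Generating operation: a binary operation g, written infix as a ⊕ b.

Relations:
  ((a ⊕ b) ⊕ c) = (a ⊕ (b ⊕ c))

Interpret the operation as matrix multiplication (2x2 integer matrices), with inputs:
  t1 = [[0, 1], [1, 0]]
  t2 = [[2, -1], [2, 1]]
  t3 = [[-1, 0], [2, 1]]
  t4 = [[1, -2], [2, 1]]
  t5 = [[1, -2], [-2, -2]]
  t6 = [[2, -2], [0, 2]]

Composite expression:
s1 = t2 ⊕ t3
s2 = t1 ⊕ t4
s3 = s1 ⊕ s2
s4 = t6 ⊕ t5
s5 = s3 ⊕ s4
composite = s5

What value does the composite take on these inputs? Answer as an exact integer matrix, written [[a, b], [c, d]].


[[-46, 8], [14, 8]]


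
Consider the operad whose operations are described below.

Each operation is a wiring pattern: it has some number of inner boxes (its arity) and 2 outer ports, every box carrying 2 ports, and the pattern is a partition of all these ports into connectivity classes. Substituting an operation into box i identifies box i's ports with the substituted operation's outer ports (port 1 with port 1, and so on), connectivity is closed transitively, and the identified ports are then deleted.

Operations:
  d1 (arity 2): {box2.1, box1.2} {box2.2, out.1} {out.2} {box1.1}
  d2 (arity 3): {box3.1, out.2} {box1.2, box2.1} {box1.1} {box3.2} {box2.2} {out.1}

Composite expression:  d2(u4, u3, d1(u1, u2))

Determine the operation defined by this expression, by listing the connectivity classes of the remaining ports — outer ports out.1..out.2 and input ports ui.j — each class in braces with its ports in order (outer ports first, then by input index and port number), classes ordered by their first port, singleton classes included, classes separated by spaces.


After gluing at d2, chains via deleted ports link the u-ports.
composing d1 on (u1, u2), with out.j its own outer ports: {out.1, u2.2} {out.2} {u1.1} {u1.2, u2.1}
composing d2 on (u4, u3, u1, u2), with out.j its own outer ports: {out.1} {out.2, u2.2} {u1.1} {u1.2, u2.1} {u3.1, u4.2} {u3.2} {u4.1}

{out.1} {out.2, u2.2} {u1.1} {u1.2, u2.1} {u3.1, u4.2} {u3.2} {u4.1}


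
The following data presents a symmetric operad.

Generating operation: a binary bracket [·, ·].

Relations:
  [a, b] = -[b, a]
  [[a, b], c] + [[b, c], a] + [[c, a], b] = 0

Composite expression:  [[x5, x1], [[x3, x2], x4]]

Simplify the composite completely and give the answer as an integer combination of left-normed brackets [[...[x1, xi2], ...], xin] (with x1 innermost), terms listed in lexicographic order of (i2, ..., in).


[[[[x1, x5], x2], x3], x4] - [[[[x1, x5], x3], x2], x4] - [[[[x1, x5], x4], x2], x3] + [[[[x1, x5], x4], x3], x2]


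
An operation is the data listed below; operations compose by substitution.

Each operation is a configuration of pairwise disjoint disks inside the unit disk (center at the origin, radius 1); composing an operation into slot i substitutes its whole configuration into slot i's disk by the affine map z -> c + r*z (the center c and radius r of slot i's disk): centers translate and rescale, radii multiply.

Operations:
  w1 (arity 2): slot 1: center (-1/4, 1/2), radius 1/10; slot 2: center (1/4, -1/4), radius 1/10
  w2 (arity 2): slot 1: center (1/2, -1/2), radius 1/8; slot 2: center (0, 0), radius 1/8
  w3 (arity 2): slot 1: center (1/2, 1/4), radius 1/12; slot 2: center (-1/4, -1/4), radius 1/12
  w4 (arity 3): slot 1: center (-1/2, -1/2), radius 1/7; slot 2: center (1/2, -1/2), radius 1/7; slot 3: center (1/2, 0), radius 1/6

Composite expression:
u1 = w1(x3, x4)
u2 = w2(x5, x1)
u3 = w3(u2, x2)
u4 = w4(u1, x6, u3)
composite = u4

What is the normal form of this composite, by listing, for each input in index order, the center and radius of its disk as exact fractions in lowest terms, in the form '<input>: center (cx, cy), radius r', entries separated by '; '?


Only the slot chain above each x matters under w4; compose those maps.
input x3: applying the 2 nested substitutions gives center (-15/28, -3/7), radius 1/70
input x4: applying the 2 nested substitutions gives center (-13/28, -15/28), radius 1/70
input x6: applying the 1 nested substitution gives center (1/2, -1/2), radius 1/7
input x5: applying the 3 nested substitutions gives center (85/144, 5/144), radius 1/576
input x1: applying the 3 nested substitutions gives center (7/12, 1/24), radius 1/576
input x2: applying the 2 nested substitutions gives center (11/24, -1/24), radius 1/72

x1: center (7/12, 1/24), radius 1/576; x2: center (11/24, -1/24), radius 1/72; x3: center (-15/28, -3/7), radius 1/70; x4: center (-13/28, -15/28), radius 1/70; x5: center (85/144, 5/144), radius 1/576; x6: center (1/2, -1/2), radius 1/7


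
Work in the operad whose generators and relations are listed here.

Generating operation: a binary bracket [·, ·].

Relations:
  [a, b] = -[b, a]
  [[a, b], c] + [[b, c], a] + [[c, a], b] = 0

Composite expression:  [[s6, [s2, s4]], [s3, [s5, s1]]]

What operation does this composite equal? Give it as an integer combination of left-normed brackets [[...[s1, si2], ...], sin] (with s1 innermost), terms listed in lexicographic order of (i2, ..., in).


[[[[[s1, s5], s3], s2], s4], s6] - [[[[[s1, s5], s3], s4], s2], s6] - [[[[[s1, s5], s3], s6], s2], s4] + [[[[[s1, s5], s3], s6], s4], s2]

Left-normed coefficients sit on the s1-initial expansion words.
Composite bracket: [[s6, [s2, s4]], [s3, [s5, s1]]]
The bracket unfolds into 32 signed words via [a, b] = ab - ba (2^5 = 32).
Coefficients come from the s1-initial words:
  s1s5s3s2s4s6 (sign +1) contributes +[[[[[s1, s5], s3], s2], s4], s6]
  s1s5s3s4s2s6 (sign -1) contributes -[[[[[s1, s5], s3], s4], s2], s6]
  s1s5s3s6s2s4 (sign -1) contributes -[[[[[s1, s5], s3], s6], s2], s4]
  s1s5s3s6s4s2 (sign +1) contributes +[[[[[s1, s5], s3], s6], s4], s2]


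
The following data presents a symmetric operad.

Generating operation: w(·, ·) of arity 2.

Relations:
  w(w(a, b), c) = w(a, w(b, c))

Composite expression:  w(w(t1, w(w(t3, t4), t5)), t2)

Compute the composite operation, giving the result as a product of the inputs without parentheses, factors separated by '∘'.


t1 ∘ t3 ∘ t4 ∘ t5 ∘ t2


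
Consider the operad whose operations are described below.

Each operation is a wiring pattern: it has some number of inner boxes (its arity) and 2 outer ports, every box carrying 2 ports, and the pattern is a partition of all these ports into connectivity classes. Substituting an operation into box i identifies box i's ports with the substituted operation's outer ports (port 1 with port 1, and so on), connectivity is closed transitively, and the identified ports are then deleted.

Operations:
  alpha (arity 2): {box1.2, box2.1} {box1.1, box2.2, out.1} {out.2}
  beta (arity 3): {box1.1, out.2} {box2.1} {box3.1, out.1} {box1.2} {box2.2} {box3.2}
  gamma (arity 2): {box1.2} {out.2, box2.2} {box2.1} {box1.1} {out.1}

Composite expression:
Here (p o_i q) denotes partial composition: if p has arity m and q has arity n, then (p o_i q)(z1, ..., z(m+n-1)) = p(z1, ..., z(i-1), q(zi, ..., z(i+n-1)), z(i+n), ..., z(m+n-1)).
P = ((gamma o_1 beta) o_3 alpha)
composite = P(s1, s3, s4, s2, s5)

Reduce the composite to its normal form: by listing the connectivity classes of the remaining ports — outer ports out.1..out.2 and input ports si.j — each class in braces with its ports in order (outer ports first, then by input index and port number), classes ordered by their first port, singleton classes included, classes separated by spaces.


{out.1} {out.2, s5.2} {s1.1} {s1.2} {s2.1, s4.2} {s2.2, s4.1} {s3.1} {s3.2} {s5.1}

Connectivity passes through glued gamma-boundaries; trace each wire chain.
the subtree at alpha composes to {out.1, s2.2, s4.1} {out.2} {s2.1, s4.2} on (s4, s2); out.j = own outer ports
the subtree at beta composes to {out.1, s2.2, s4.1} {out.2, s1.1} {s1.2} {s2.1, s4.2} {s3.1} {s3.2} on (s1, s3, s4, s2); out.j = own outer ports
the subtree at gamma composes to {out.1} {out.2, s5.2} {s1.1} {s1.2} {s2.1, s4.2} {s2.2, s4.1} {s3.1} {s3.2} {s5.1} on (s1, s3, s4, s2, s5); out.j = own outer ports


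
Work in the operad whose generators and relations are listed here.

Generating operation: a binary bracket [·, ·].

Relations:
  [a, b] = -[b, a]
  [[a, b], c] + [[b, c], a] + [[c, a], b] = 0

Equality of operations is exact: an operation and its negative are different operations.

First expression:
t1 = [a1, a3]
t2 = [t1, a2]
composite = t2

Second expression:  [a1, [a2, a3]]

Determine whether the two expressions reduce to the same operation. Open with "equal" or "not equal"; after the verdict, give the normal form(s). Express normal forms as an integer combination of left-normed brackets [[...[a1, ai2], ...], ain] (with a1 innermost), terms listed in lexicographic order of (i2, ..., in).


not equal; first: [[a1, a3], a2]; second: [[a1, a2], a3] - [[a1, a3], a2]

The first expression reduces to [[a1, a3], a2]
The second expression reduces to [[a1, a2], a3] - [[a1, a3], a2]
Distinct normal forms: not equal.


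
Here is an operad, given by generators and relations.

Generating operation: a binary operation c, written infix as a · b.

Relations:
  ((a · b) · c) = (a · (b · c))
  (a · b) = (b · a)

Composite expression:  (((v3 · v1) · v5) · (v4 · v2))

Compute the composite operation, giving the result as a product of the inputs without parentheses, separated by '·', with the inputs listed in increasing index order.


v1 · v2 · v3 · v4 · v5

Shape and order are irrelevant to c; the v-input set decides.
(v3 · v1) unparenthesizes to v3 · v1
((v3 · v1) · v5) unparenthesizes to v3 · v1 · v5
(v4 · v2) unparenthesizes to v4 · v2
(((v3 · v1) · v5) · (v4 · v2)) unparenthesizes to v3 · v1 · v5 · v4 · v2
commutativity sorts the factors: v1 · v2 · v3 · v4 · v5


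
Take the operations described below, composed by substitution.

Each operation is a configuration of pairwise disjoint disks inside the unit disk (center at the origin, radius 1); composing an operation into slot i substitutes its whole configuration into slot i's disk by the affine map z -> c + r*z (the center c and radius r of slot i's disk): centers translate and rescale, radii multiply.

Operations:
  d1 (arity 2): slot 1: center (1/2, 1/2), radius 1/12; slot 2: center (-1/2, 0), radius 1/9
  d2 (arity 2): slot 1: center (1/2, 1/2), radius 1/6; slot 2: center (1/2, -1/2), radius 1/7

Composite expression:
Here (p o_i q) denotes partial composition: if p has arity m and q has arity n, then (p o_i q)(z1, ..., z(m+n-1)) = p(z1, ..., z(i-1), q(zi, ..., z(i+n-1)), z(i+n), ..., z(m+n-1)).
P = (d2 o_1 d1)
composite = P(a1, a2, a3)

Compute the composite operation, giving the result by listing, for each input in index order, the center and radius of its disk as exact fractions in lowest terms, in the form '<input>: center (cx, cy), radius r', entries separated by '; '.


a1: center (7/12, 7/12), radius 1/72; a2: center (5/12, 1/2), radius 1/54; a3: center (1/2, -1/2), radius 1/7

Only the slot chain above each a matters under d2; compose those maps.
input a1: applying the 2 nested substitutions gives center (7/12, 7/12), radius 1/72
input a2: applying the 2 nested substitutions gives center (5/12, 1/2), radius 1/54
input a3: applying the 1 nested substitution gives center (1/2, -1/2), radius 1/7


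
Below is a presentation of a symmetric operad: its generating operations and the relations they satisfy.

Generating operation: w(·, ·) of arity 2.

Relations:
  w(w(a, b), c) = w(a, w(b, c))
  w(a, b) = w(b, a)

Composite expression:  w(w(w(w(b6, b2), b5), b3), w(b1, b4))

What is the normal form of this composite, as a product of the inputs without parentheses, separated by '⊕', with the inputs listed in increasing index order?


b1 ⊕ b2 ⊕ b3 ⊕ b4 ⊕ b5 ⊕ b6


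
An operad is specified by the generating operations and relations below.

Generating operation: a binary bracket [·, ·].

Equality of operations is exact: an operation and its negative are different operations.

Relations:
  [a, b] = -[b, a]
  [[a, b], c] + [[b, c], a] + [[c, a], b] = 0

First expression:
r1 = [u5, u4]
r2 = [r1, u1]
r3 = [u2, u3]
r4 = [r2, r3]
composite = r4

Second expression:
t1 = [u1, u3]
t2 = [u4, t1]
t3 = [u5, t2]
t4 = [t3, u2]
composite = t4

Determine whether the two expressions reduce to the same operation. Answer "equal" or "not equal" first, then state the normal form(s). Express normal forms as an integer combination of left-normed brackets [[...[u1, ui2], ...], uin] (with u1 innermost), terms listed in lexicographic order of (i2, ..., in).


not equal: they reduce to [[[[u1, u4], u5], u2], u3] - [[[[u1, u4], u5], u3], u2] - [[[[u1, u5], u4], u2], u3] + [[[[u1, u5], u4], u3], u2] and [[[[u1, u3], u4], u5], u2]

The first expression, normalized: [[[[u1, u4], u5], u2], u3] - [[[[u1, u4], u5], u3], u2] - [[[[u1, u5], u4], u2], u3] + [[[[u1, u5], u4], u3], u2]
The second expression, normalized: [[[[u1, u3], u4], u5], u2]
The normal forms differ: not equal.


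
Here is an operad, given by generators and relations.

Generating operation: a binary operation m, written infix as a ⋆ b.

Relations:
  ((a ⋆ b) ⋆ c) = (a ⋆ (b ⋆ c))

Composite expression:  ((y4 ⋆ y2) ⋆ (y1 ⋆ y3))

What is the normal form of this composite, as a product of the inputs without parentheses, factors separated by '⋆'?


Every regrouping of m is equal, so read the y-inputs in written order.
(y4 ⋆ y2) reduces to y4 ⋆ y2
(y1 ⋆ y3) reduces to y1 ⋆ y3
((y4 ⋆ y2) ⋆ (y1 ⋆ y3)) reduces to y4 ⋆ y2 ⋆ y1 ⋆ y3

y4 ⋆ y2 ⋆ y1 ⋆ y3


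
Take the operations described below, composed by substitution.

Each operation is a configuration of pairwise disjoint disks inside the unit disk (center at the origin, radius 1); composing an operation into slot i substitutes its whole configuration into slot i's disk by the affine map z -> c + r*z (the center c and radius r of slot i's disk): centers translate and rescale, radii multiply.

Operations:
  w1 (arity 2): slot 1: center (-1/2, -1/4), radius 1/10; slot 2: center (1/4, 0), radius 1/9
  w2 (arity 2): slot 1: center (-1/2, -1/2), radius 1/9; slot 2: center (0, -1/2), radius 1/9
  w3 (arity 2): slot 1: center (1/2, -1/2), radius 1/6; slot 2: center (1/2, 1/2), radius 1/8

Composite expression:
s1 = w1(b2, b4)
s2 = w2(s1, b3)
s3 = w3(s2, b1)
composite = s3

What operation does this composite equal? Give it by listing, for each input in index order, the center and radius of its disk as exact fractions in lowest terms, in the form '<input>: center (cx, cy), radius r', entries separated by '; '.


Only the slot chain above each b matters under w3; compose those maps.
input b2: applying the 3 nested substitutions gives center (11/27, -127/216), radius 1/540
input b4: applying the 3 nested substitutions gives center (91/216, -7/12), radius 1/486
input b3: applying the 2 nested substitutions gives center (1/2, -7/12), radius 1/54
input b1: applying the 1 nested substitution gives center (1/2, 1/2), radius 1/8

b1: center (1/2, 1/2), radius 1/8; b2: center (11/27, -127/216), radius 1/540; b3: center (1/2, -7/12), radius 1/54; b4: center (91/216, -7/12), radius 1/486


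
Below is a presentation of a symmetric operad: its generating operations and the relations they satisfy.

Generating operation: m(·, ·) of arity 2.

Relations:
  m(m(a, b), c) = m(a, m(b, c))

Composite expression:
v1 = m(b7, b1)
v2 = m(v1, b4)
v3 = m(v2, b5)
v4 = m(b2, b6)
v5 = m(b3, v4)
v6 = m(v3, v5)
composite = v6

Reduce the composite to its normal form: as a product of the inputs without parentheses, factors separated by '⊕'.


Associativity of m dissolves the nesting; only the b-input order survives.
m(b7, b1) reduces to b7 ⊕ b1
m(m(b7, b1), b4) reduces to b7 ⊕ b1 ⊕ b4
m(m(m(b7, b1), b4), b5) reduces to b7 ⊕ b1 ⊕ b4 ⊕ b5
m(b2, b6) reduces to b2 ⊕ b6
m(b3, m(b2, b6)) reduces to b3 ⊕ b2 ⊕ b6
m(m(m(m(b7, b1), b4), b5), m(b3, m(b2, b6))) reduces to b7 ⊕ b1 ⊕ b4 ⊕ b5 ⊕ b3 ⊕ b2 ⊕ b6

b7 ⊕ b1 ⊕ b4 ⊕ b5 ⊕ b3 ⊕ b2 ⊕ b6


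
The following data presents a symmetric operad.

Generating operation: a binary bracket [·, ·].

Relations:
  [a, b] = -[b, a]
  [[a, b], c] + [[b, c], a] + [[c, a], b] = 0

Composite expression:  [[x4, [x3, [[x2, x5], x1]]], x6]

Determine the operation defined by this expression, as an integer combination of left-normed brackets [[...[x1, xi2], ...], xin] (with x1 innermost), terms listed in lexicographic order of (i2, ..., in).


-[[[[[x1, x2], x5], x3], x4], x6] + [[[[[x1, x5], x2], x3], x4], x6]

Expand each bracket as ab - ba; the x1-initial words give the coefficients.
Composite bracket: [[x4, [x3, [[x2, x5], x1]]], x6]
The bracket unfolds into 32 signed words via [a, b] = ab - ba (2^5 = 32).
Words beginning with x1 determine it all:
  the word x1x2x5x3x4x6 carries sign -1 and contributes -[[[[[x1, x2], x5], x3], x4], x6]
  the word x1x5x2x3x4x6 carries sign +1 and contributes +[[[[[x1, x5], x2], x3], x4], x6]


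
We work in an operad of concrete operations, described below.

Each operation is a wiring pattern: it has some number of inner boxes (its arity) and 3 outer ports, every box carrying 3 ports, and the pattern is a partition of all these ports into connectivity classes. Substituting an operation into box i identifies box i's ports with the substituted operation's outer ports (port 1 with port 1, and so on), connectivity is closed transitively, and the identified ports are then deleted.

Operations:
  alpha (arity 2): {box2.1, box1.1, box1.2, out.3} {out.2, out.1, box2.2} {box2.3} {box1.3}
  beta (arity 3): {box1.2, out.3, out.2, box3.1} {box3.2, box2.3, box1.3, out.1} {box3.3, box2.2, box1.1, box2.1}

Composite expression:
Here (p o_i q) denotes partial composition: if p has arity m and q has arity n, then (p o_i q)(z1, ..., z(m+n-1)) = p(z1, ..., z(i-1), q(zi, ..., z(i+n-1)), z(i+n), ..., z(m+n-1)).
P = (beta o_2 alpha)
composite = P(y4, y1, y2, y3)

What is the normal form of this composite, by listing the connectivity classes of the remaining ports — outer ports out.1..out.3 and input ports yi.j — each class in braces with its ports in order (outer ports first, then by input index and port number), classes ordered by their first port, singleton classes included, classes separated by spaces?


{out.1, y1.1, y1.2, y2.1, y3.2, y4.3} {out.2, out.3, y3.1, y4.2} {y1.3} {y2.2, y3.3, y4.1} {y2.3}

Treat the ports identified at beta as solder joints: merge, then drop.
alpha over (y1, y2) gives {out.1, out.2, y2.2} {out.3, y1.1, y1.2, y2.1} {y1.3} {y2.3}, out.j being that stage's outer ports
beta over (y4, y1, y2, y3) gives {out.1, y1.1, y1.2, y2.1, y3.2, y4.3} {out.2, out.3, y3.1, y4.2} {y1.3} {y2.2, y3.3, y4.1} {y2.3}, out.j being that stage's outer ports


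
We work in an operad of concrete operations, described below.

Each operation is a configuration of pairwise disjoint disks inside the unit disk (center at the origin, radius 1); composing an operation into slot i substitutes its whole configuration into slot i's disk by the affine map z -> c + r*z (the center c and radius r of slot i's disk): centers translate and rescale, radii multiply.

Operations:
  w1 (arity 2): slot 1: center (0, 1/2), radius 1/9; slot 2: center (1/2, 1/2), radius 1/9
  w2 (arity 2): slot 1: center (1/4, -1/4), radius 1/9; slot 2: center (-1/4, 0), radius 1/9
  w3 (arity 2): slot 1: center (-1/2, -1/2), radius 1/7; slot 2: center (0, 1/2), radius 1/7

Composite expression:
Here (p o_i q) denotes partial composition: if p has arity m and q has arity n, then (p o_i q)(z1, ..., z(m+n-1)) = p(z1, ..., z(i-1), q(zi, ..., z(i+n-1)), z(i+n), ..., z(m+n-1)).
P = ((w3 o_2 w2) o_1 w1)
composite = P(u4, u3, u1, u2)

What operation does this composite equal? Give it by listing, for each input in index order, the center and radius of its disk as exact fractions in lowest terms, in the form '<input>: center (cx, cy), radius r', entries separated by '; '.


Follow each u-input down from w3: c' goes to c + r*c', radius to r*r'.
for u4, the 2-step affine chain lands on center (-1/2, -3/7), radius 1/63
for u3, the 2-step affine chain lands on center (-3/7, -3/7), radius 1/63
for u1, the 2-step affine chain lands on center (1/28, 13/28), radius 1/63
for u2, the 2-step affine chain lands on center (-1/28, 1/2), radius 1/63

u1: center (1/28, 13/28), radius 1/63; u2: center (-1/28, 1/2), radius 1/63; u3: center (-3/7, -3/7), radius 1/63; u4: center (-1/2, -3/7), radius 1/63


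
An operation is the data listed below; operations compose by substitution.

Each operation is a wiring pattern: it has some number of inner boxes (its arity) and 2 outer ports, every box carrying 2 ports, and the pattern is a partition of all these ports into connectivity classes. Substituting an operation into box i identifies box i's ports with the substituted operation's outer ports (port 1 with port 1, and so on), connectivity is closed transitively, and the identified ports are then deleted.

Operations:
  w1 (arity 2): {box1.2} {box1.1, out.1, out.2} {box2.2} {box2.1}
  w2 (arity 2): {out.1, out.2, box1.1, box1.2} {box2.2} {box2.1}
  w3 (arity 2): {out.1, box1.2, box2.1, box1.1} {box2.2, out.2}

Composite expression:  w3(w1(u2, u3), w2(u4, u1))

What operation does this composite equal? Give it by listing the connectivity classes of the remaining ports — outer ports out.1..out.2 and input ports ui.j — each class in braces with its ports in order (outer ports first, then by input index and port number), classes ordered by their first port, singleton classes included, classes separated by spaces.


Treat the ports identified at w3 as solder joints: merge, then drop.
through w1, on inputs (u2, u3): {out.1, out.2, u2.1} {u2.2} {u3.1} {u3.2} (out.j = stage outer ports)
through w2, on inputs (u4, u1): {out.1, out.2, u4.1, u4.2} {u1.1} {u1.2} (out.j = stage outer ports)
through w3, on inputs (u2, u3, u4, u1): {out.1, out.2, u2.1, u4.1, u4.2} {u1.1} {u1.2} {u2.2} {u3.1} {u3.2} (out.j = stage outer ports)

{out.1, out.2, u2.1, u4.1, u4.2} {u1.1} {u1.2} {u2.2} {u3.1} {u3.2}


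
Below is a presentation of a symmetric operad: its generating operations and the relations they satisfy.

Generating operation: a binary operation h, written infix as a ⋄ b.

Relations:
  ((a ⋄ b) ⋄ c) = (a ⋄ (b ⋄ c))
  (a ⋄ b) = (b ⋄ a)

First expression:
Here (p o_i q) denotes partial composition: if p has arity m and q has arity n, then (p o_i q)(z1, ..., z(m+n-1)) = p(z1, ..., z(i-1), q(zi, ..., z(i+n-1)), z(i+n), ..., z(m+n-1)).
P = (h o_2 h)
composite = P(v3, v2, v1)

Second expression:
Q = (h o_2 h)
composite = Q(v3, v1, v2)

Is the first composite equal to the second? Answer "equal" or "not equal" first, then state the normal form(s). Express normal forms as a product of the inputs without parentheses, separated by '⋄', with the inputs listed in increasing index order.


The first expression reduces to v1 ⋄ v2 ⋄ v3
The second expression reduces to v1 ⋄ v2 ⋄ v3
Both agree, so they are equal.

equal; the common form is v1 ⋄ v2 ⋄ v3


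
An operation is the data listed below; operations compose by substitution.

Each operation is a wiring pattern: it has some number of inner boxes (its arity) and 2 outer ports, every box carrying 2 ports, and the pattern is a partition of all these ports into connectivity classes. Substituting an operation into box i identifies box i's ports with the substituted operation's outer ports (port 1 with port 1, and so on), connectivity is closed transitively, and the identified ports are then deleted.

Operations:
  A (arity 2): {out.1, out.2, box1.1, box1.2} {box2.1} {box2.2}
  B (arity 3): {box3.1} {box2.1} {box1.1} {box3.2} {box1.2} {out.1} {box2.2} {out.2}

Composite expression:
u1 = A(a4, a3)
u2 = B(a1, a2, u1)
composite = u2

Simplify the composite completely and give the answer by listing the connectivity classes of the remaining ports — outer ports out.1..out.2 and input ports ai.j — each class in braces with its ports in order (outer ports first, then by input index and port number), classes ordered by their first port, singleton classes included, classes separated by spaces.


{out.1} {out.2} {a1.1} {a1.2} {a2.1} {a2.2} {a3.1} {a3.2} {a4.1, a4.2}

Connectivity passes through glued B-boundaries; trace each wire chain.
composing A on (a4, a3), with out.j its own outer ports: {out.1, out.2, a4.1, a4.2} {a3.1} {a3.2}
composing B on (a1, a2, a4, a3), with out.j its own outer ports: {out.1} {out.2} {a1.1} {a1.2} {a2.1} {a2.2} {a3.1} {a3.2} {a4.1, a4.2}


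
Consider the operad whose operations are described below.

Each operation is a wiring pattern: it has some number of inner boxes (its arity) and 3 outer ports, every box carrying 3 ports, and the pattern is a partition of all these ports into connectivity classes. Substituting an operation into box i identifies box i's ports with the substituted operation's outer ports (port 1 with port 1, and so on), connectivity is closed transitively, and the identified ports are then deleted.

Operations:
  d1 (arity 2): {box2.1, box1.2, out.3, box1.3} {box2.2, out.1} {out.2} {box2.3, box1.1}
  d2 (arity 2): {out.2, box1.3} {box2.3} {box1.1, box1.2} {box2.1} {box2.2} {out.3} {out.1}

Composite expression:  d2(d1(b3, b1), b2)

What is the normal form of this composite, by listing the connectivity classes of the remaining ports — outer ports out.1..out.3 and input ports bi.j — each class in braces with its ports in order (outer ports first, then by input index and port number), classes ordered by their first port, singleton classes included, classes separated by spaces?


{out.1} {out.2, b1.1, b3.2, b3.3} {out.3} {b1.2} {b1.3, b3.1} {b2.1} {b2.2} {b2.3}


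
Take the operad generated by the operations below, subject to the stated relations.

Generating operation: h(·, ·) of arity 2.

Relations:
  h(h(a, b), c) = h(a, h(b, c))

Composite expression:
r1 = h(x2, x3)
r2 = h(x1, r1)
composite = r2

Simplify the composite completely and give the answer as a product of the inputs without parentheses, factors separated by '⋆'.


x1 ⋆ x2 ⋆ x3

Associativity of h dissolves the nesting; only the x-input order survives.
h(x2, x3) spells out as x2 ⋆ x3
h(x1, h(x2, x3)) spells out as x1 ⋆ x2 ⋆ x3


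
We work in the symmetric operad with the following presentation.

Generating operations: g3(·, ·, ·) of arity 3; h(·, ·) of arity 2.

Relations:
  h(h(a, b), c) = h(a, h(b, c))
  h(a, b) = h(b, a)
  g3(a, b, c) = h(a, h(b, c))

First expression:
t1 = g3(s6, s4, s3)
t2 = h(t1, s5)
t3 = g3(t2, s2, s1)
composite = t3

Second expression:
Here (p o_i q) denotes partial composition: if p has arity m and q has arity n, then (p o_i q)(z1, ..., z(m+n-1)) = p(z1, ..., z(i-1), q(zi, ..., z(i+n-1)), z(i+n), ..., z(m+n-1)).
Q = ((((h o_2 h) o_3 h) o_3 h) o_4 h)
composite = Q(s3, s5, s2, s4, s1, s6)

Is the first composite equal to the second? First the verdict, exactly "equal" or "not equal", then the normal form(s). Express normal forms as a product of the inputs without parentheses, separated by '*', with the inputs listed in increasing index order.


equal: each reduces to s1 * s2 * s3 * s4 * s5 * s6

Normal form of the first expression: s1 * s2 * s3 * s4 * s5 * s6
Normal form of the second expression: s1 * s2 * s3 * s4 * s5 * s6
Identical normal forms: equal.


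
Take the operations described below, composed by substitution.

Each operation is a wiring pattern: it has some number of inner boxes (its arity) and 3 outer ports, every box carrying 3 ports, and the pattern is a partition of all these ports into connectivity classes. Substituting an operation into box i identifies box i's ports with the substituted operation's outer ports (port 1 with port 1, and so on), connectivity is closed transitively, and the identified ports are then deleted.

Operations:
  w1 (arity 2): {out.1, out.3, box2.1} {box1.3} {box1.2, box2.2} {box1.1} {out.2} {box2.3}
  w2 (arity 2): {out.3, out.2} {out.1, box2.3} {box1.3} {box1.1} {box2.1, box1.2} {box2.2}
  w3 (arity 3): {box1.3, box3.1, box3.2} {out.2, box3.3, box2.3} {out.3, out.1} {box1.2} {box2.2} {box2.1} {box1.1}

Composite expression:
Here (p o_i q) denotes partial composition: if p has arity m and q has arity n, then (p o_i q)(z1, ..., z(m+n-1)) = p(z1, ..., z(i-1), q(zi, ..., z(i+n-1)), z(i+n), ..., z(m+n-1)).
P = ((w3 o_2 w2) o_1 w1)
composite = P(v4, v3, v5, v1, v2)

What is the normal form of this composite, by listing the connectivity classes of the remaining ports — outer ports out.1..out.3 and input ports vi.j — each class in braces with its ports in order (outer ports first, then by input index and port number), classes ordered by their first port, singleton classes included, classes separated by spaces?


{out.1, out.3} {out.2, v2.3} {v1.1, v5.2} {v1.2} {v1.3} {v2.1, v2.2, v3.1} {v3.2, v4.2} {v3.3} {v4.1} {v4.3} {v5.1} {v5.3}

Two ports join when wires chain via w3-identified ports.
composing w1 on (v4, v3), with out.j its own outer ports: {out.1, out.3, v3.1} {out.2} {v3.2, v4.2} {v3.3} {v4.1} {v4.3}
composing w2 on (v5, v1), with out.j its own outer ports: {out.1, v1.3} {out.2, out.3} {v1.1, v5.2} {v1.2} {v5.1} {v5.3}
composing w3 on (v4, v3, v5, v1, v2), with out.j its own outer ports: {out.1, out.3} {out.2, v2.3} {v1.1, v5.2} {v1.2} {v1.3} {v2.1, v2.2, v3.1} {v3.2, v4.2} {v3.3} {v4.1} {v4.3} {v5.1} {v5.3}
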